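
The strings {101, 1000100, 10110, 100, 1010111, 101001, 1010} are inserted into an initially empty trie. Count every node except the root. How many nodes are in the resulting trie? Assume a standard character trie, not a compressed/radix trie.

Trie structure (* marks end of a word):
(root)
└─ 1
   └─ 0
      ├─ 0 *
      │  └─ 0
      │     └─ 1
      │        └─ 0
      │           └─ 0 *
      └─ 1 *
         ├─ 0 *
         │  ├─ 0
         │  │  └─ 1 *
         │  └─ 1
         │     └─ 1
         │        └─ 1 *
         └─ 1
            └─ 0 *
Counting every labelled node above: 16.

16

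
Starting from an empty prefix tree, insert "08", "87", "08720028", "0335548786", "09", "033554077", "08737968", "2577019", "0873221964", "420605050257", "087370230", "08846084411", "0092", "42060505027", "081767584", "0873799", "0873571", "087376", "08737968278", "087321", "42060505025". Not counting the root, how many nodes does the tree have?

Count nodes per top-level branch (shared prefixes stored once):
  '0'-branch (0092, 033554077, 0335548786, 08, 081767584, 08720028, 087321, 0873221964, 0873571, 087370230, 087376, 08737968, 08737968278, 0873799, 08846084411, 09): 64 nodes
  '2'-branch (2577019): 7 nodes
  '4'-branch (42060505025, 420605050257, 42060505027): 13 nodes
  '8'-branch (87): 2 nodes
Sum: 86

86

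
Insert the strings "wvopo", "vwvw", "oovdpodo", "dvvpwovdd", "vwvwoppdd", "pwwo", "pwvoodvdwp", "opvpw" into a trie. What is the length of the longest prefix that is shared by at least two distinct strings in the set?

4

Equivalently: take the maximum, over all pairs, of their longest common prefix length.
"vwvw" and "vwvwoppdd" agree on "vwvw" (4 characters) before diverging; nothing deeper is shared.
Longest shared-prefix length: 4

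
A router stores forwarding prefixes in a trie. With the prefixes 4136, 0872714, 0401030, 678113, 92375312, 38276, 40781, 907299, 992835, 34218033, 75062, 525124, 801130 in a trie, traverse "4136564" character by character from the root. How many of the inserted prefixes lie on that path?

1

Walk "4136564" from the root; an end-of-word marker is hit whenever a stored word is a prefix of "4136564".
Prefixes of the query that are stored words: "4136"
Count: 1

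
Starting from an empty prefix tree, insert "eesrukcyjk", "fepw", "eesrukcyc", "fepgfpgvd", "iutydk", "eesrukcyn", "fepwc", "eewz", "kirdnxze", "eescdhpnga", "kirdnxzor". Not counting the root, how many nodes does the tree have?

For each word, the new-node count is its length minus the longest prefix already in the trie:
  "eesrukcyjk" → 10 new (e, e, s, r, u, k, c, y, j, k)
  "fepw" → 4 new (f, e, p, w)
  "eesrukcyc" → prefix "eesrukcy" already present; 1 new (c)
  "fepgfpgvd" → prefix "fep" already present; 6 new (g, f, p, g, v, d)
  "iutydk" → 6 new (i, u, t, y, d, k)
  "eesrukcyn" → prefix "eesrukcy" already present; 1 new (n)
  "fepwc" → prefix "fepw" already present; 1 new (c)
  "eewz" → prefix "ee" already present; 2 new (w, z)
  "kirdnxze" → 8 new (k, i, r, d, n, x, z, e)
  "eescdhpnga" → prefix "ees" already present; 7 new (c, d, h, p, n, g, a)
  "kirdnxzor" → prefix "kirdnxz" already present; 2 new (o, r)
Total nodes = 10 + 4 + 1 + 6 + 6 + 1 + 1 + 2 + 8 + 7 + 2 = 48

48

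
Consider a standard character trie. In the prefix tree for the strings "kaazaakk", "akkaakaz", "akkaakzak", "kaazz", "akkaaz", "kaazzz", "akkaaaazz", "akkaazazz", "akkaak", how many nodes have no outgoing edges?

6

Leaves are exactly the stored words that no other stored word extends.
Those words: "akkaaaazz", "akkaakaz", "akkaakzak", "akkaazazz", "kaazaakk", "kaazzz"
Leaf count: 6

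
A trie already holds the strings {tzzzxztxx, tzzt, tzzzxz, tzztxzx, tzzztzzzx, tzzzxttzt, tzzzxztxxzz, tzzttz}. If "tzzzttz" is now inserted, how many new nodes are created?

"tzzzt" is already a path in the trie; the remaining "tz" must be added.
New nodes needed: |"tzzzttz"| − 5 = 7 − 5 = 2.

2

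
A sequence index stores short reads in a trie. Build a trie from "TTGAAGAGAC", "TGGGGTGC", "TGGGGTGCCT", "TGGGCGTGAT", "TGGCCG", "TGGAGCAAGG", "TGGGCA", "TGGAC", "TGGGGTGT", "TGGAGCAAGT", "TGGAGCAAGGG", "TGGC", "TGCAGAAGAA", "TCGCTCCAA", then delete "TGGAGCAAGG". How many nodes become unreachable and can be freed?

0

Walk "TGGAGCAAGG" from the leaf back toward the root, removing each node that no remaining word uses.
Every node on "TGGAGCAAGG" is still needed (e.g. by "TGGAGCAAGGG"), so nothing is freed.
Nodes removed: 0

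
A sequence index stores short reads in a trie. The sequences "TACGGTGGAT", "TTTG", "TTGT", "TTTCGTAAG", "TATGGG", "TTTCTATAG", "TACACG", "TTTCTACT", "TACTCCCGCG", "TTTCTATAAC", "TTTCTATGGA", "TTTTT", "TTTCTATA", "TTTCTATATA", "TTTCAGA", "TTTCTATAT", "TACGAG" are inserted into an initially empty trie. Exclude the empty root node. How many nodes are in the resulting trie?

56

Trace insertions, counting only characters that open a new branch:
  "TACGGTGGAT" → 10 new (T, A, C, G, G, T, G, G, A, T)
  "TTTG" → prefix "T" already present; 3 new (T, T, G)
  "TTGT" → prefix "TT" already present; 2 new (G, T)
  "TTTCGTAAG" → prefix "TTT" already present; 6 new (C, G, T, A, A, G)
  "TATGGG" → prefix "TA" already present; 4 new (T, G, G, G)
  "TTTCTATAG" → prefix "TTTC" already present; 5 new (T, A, T, A, G)
  "TACACG" → prefix "TAC" already present; 3 new (A, C, G)
  "TTTCTACT" → prefix "TTTCTA" already present; 2 new (C, T)
  "TACTCCCGCG" → prefix "TAC" already present; 7 new (T, C, C, C, G, C, G)
  "TTTCTATAAC" → prefix "TTTCTATA" already present; 2 new (A, C)
  "TTTCTATGGA" → prefix "TTTCTAT" already present; 3 new (G, G, A)
  "TTTTT" → prefix "TTT" already present; 2 new (T, T)
  "TTTCTATA" → prefix "TTTCTATA" already present; 0 new (none)
  "TTTCTATATA" → prefix "TTTCTATA" already present; 2 new (T, A)
  "TTTCAGA" → prefix "TTTC" already present; 3 new (A, G, A)
  "TTTCTATAT" → prefix "TTTCTATAT" already present; 0 new (none)
  "TACGAG" → prefix "TACG" already present; 2 new (A, G)
Total nodes = 10 + 3 + 2 + 6 + 4 + 5 + 3 + 2 + 7 + 2 + 3 + 2 + 0 + 2 + 3 + 0 + 2 = 56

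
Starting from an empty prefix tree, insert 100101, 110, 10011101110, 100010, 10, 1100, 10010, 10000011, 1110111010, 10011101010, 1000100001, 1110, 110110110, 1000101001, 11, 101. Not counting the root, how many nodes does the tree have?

49

Trace insertions, counting only characters that open a new branch:
  "100101" → 6 new (1, 0, 0, 1, 0, 1)
  "110" → prefix "1" already present; 2 new (1, 0)
  "10011101110" → prefix "1001" already present; 7 new (1, 1, 0, 1, 1, 1, 0)
  "100010" → prefix "100" already present; 3 new (0, 1, 0)
  "10" → prefix "10" already present; 0 new (none)
  "1100" → prefix "110" already present; 1 new (0)
  "10010" → prefix "10010" already present; 0 new (none)
  "10000011" → prefix "1000" already present; 4 new (0, 0, 1, 1)
  "1110111010" → prefix "11" already present; 8 new (1, 0, 1, 1, 1, 0, 1, 0)
  "10011101010" → prefix "10011101" already present; 3 new (0, 1, 0)
  "1000100001" → prefix "100010" already present; 4 new (0, 0, 0, 1)
  "1110" → prefix "1110" already present; 0 new (none)
  "110110110" → prefix "110" already present; 6 new (1, 1, 0, 1, 1, 0)
  "1000101001" → prefix "100010" already present; 4 new (1, 0, 0, 1)
  "11" → prefix "11" already present; 0 new (none)
  "101" → prefix "10" already present; 1 new (1)
Total nodes = 6 + 2 + 7 + 3 + 0 + 1 + 0 + 4 + 8 + 3 + 4 + 0 + 6 + 4 + 0 + 1 = 49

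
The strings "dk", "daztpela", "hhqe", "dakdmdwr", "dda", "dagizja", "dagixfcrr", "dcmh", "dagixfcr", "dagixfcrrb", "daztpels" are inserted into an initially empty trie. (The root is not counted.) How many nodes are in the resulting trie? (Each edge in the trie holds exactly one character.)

Trace insertions, counting only characters that open a new branch:
  "dk" → 2 new (d, k)
  "daztpela" → prefix "d" already present; 7 new (a, z, t, p, e, l, a)
  "hhqe" → 4 new (h, h, q, e)
  "dakdmdwr" → prefix "da" already present; 6 new (k, d, m, d, w, r)
  "dda" → prefix "d" already present; 2 new (d, a)
  "dagizja" → prefix "da" already present; 5 new (g, i, z, j, a)
  "dagixfcrr" → prefix "dagi" already present; 5 new (x, f, c, r, r)
  "dcmh" → prefix "d" already present; 3 new (c, m, h)
  "dagixfcr" → prefix "dagixfcr" already present; 0 new (none)
  "dagixfcrrb" → prefix "dagixfcrr" already present; 1 new (b)
  "daztpels" → prefix "daztpel" already present; 1 new (s)
Total nodes = 2 + 7 + 4 + 6 + 2 + 5 + 5 + 3 + 0 + 1 + 1 = 36

36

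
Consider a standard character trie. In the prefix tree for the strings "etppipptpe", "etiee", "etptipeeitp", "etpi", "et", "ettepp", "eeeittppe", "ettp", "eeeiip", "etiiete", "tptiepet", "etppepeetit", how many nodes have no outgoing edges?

11

Leaves are exactly the stored words that no other stored word extends.
Those words: "eeeiip", "eeeittppe", "etiee", "etiiete", "etpi", "etppepeetit", "etppipptpe", "etptipeeitp", "ettepp", "ettp", "tptiepet"
Leaf count: 11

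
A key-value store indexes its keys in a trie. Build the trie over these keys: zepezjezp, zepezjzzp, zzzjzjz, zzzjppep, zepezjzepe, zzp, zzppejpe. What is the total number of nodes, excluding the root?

For each word, the new-node count is its length minus the longest prefix already in the trie:
  "zepezjezp" → 9 new (z, e, p, e, z, j, e, z, p)
  "zepezjzzp" → prefix "zepezj" already present; 3 new (z, z, p)
  "zzzjzjz" → prefix "z" already present; 6 new (z, z, j, z, j, z)
  "zzzjppep" → prefix "zzzj" already present; 4 new (p, p, e, p)
  "zepezjzepe" → prefix "zepezjz" already present; 3 new (e, p, e)
  "zzp" → prefix "zz" already present; 1 new (p)
  "zzppejpe" → prefix "zzp" already present; 5 new (p, e, j, p, e)
Total nodes = 9 + 3 + 6 + 4 + 3 + 1 + 5 = 31

31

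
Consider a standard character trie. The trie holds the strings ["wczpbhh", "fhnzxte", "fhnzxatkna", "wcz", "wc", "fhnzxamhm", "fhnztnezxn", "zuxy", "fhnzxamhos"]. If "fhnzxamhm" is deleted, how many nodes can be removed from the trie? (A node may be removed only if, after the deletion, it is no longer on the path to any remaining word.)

1

A node on "fhnzxamhm"'s path can go only if nothing else ends at it or branches off below it.
The suffix "m" (1 node) is used only by "fhnzxamhm"; the node for "fhnzxamh" still has the child "o", so pruning stops there.
Nodes removed: 1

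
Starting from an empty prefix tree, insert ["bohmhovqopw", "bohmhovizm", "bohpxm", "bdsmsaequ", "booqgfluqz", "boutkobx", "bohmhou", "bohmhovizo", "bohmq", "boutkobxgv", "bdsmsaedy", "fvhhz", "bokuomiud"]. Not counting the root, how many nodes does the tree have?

58

Insert word by word; a character creates a node only if that edge doesn't already exist:
  "bohmhovqopw" → 11 new (b, o, h, m, h, o, v, q, o, p, w)
  "bohmhovizm" → prefix "bohmhov" already present; 3 new (i, z, m)
  "bohpxm" → prefix "boh" already present; 3 new (p, x, m)
  "bdsmsaequ" → prefix "b" already present; 8 new (d, s, m, s, a, e, q, u)
  "booqgfluqz" → prefix "bo" already present; 8 new (o, q, g, f, l, u, q, z)
  "boutkobx" → prefix "bo" already present; 6 new (u, t, k, o, b, x)
  "bohmhou" → prefix "bohmho" already present; 1 new (u)
  "bohmhovizo" → prefix "bohmhoviz" already present; 1 new (o)
  "bohmq" → prefix "bohm" already present; 1 new (q)
  "boutkobxgv" → prefix "boutkobx" already present; 2 new (g, v)
  "bdsmsaedy" → prefix "bdsmsae" already present; 2 new (d, y)
  "fvhhz" → 5 new (f, v, h, h, z)
  "bokuomiud" → prefix "bo" already present; 7 new (k, u, o, m, i, u, d)
Total nodes = 11 + 3 + 3 + 8 + 8 + 6 + 1 + 1 + 1 + 2 + 2 + 5 + 7 = 58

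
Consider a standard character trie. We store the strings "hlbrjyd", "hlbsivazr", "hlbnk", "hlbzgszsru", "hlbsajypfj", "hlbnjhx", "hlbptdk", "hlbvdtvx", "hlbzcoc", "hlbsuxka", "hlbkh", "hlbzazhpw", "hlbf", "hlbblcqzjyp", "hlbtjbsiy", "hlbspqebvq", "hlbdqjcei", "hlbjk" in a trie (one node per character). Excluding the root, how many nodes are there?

Count nodes per top-level branch (shared prefixes stored once):
  'h'-branch (hlbblcqzjyp, hlbdqjcei, hlbf, hlbjk, hlbkh, hlbnjhx, hlbnk, hlbptdk, hlbrjyd, hlbsajypfj, hlbsivazr, hlbspqebvq, hlbsuxka, hlbtjbsiy, hlbvdtvx, hlbzazhpw, hlbzcoc, hlbzgszsru): 83 nodes
Sum: 83

83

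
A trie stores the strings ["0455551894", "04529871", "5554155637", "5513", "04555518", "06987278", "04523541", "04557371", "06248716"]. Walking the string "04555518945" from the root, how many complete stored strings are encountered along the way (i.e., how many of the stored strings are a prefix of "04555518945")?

2

Walk "04555518945" from the root; an end-of-word marker is hit whenever a stored word is a prefix of "04555518945".
Prefixes of the query that are stored words: "04555518", "0455551894"
Count: 2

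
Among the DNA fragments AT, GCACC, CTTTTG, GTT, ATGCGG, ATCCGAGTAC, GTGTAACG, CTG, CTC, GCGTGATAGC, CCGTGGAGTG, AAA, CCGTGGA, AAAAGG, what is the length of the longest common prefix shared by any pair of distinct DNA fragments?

Equivalently: take the maximum, over all pairs, of their longest common prefix length.
e.g. "CCGTGGA" and "CCGTGGAGTG" share the prefix "CCGTGGA" of length 7; no pair shares a longer one.
Longest shared-prefix length: 7

7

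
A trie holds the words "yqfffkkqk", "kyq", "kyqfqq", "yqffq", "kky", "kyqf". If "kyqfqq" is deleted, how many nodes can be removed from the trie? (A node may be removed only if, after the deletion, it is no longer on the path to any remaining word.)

Walk "kyqfqq" from the leaf back toward the root, removing each node that no remaining word uses.
The suffix "qq" (2 nodes) is used only by "kyqfqq"; "kyqf" is itself a stored word, so pruning stops there.
Nodes removed: 2

2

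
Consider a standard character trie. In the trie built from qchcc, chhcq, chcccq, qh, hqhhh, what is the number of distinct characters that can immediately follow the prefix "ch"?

2

Follow the path "ch" to its node, then look at its outgoing edges.
Distinct next characters after "ch": c, h.
That node has 2 child edges.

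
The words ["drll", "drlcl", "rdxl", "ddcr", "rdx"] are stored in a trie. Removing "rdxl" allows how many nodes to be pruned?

1

After clearing the end-marker at "rdxl", prune upward until reaching a node still needed by another word.
The suffix "l" (1 node) is used only by "rdxl"; "rdx" is itself a stored word, so pruning stops there.
Nodes removed: 1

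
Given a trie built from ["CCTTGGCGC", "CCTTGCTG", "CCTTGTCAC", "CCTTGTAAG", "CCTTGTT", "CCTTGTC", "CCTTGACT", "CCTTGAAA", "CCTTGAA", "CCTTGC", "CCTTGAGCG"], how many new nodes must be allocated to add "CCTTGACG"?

1

Walking "CCTTGACG" from the root, the first 7 characters ("CCTTGAC") follow existing edges; "G" is the first miss.
Each of the 1 remaining characters creates one node.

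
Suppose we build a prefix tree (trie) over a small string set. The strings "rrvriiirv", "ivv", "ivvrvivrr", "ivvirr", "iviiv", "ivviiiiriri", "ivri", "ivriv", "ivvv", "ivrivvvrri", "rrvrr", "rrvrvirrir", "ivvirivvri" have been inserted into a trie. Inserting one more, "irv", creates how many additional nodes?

2

Walking "irv" from the root, the first 1 characters ("i") follow existing edges; "r" is the first miss.
So 3 − 1 = 2 new nodes.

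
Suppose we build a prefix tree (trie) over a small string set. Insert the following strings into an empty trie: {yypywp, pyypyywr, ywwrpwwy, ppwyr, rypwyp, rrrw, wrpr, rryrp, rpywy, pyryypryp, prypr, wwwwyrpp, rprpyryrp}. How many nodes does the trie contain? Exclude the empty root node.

For each word, the new-node count is its length minus the longest prefix already in the trie:
  "yypywp" → 6 new (y, y, p, y, w, p)
  "pyypyywr" → 8 new (p, y, y, p, y, y, w, r)
  "ywwrpwwy" → prefix "y" already present; 7 new (w, w, r, p, w, w, y)
  "ppwyr" → prefix "p" already present; 4 new (p, w, y, r)
  "rypwyp" → 6 new (r, y, p, w, y, p)
  "rrrw" → prefix "r" already present; 3 new (r, r, w)
  "wrpr" → 4 new (w, r, p, r)
  "rryrp" → prefix "rr" already present; 3 new (y, r, p)
  "rpywy" → prefix "r" already present; 4 new (p, y, w, y)
  "pyryypryp" → prefix "py" already present; 7 new (r, y, y, p, r, y, p)
  "prypr" → prefix "p" already present; 4 new (r, y, p, r)
  "wwwwyrpp" → prefix "w" already present; 7 new (w, w, w, y, r, p, p)
  "rprpyryrp" → prefix "rp" already present; 7 new (r, p, y, r, y, r, p)
Total nodes = 6 + 8 + 7 + 4 + 6 + 3 + 4 + 3 + 4 + 7 + 4 + 7 + 7 = 70

70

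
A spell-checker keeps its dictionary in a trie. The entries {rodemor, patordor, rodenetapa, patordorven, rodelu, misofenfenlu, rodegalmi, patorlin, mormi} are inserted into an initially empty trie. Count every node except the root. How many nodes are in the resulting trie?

50

Insert word by word; a character creates a node only if that edge doesn't already exist:
  "rodemor" → 7 new (r, o, d, e, m, o, r)
  "patordor" → 8 new (p, a, t, o, r, d, o, r)
  "rodenetapa" → prefix "rode" already present; 6 new (n, e, t, a, p, a)
  "patordorven" → prefix "patordor" already present; 3 new (v, e, n)
  "rodelu" → prefix "rode" already present; 2 new (l, u)
  "misofenfenlu" → 12 new (m, i, s, o, f, e, n, f, e, n, l, u)
  "rodegalmi" → prefix "rode" already present; 5 new (g, a, l, m, i)
  "patorlin" → prefix "pator" already present; 3 new (l, i, n)
  "mormi" → prefix "m" already present; 4 new (o, r, m, i)
Total nodes = 7 + 8 + 6 + 3 + 2 + 12 + 5 + 3 + 4 = 50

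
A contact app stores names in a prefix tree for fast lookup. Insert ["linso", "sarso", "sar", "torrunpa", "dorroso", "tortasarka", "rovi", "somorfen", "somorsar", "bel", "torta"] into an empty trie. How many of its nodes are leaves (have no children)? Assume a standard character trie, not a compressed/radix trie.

9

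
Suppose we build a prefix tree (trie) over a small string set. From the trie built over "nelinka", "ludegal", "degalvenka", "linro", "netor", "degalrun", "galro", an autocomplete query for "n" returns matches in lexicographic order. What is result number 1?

Filter for "n…" and sort: "nelinka", "netor"
The 1st is nelinka.

nelinka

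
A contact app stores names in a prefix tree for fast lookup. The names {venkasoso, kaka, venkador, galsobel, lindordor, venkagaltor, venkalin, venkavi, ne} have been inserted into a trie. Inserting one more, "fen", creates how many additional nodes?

3

Nothing in the trie begins with "f"; the whole of "fen" is new.
3 − 0 = 3 new nodes.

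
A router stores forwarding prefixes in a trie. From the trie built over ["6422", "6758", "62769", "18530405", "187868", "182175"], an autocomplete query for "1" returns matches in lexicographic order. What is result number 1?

DFS of the "1" subtree visits, in order: "182175", "18530405", "187868"
Position 1: 182175

182175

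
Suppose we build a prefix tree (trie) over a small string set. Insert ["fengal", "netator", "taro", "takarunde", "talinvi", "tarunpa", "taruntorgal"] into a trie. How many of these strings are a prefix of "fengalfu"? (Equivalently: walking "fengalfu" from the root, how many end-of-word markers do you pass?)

Traverse "fengalfu" character by character; count nodes along the way that are marked as word ends.
Prefixes of the query that are stored words: "fengal"
Count: 1

1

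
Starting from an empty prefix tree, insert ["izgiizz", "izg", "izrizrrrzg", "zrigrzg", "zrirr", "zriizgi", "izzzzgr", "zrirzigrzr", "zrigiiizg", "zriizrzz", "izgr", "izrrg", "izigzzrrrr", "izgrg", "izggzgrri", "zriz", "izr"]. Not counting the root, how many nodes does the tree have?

66

Count nodes per top-level branch (shared prefixes stored once):
  'i'-branch (izg, izggzgrri, izgiizz, izgr, izgrg, izigzzrrrr, izr, izrizrrrzg, izrrg, izzzzgr): 38 nodes
  'z'-branch (zrigiiizg, zrigrzg, zriizgi, zriizrzz, zrirr, zrirzigrzr, zriz): 28 nodes
Sum: 66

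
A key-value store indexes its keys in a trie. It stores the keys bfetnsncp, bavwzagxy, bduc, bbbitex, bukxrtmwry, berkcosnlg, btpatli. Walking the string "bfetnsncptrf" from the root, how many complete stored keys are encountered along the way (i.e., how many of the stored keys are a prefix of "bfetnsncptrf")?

1

Check each prefix of "bfetnsncptrf" against the stored set — each match is an end-marker on the path.
Prefixes of the query that are stored words: "bfetnsncp"
Count: 1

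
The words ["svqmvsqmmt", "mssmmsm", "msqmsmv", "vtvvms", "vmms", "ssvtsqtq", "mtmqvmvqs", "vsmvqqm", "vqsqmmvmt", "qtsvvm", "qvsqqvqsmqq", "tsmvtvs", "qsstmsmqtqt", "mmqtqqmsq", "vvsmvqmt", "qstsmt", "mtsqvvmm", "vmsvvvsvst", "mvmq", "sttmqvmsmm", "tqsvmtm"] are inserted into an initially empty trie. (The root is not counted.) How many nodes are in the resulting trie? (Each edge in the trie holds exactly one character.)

144

For each word, the new-node count is its length minus the longest prefix already in the trie:
  "svqmvsqmmt" → 10 new (s, v, q, m, v, s, q, m, m, t)
  "mssmmsm" → 7 new (m, s, s, m, m, s, m)
  "msqmsmv" → prefix "ms" already present; 5 new (q, m, s, m, v)
  "vtvvms" → 6 new (v, t, v, v, m, s)
  "vmms" → prefix "v" already present; 3 new (m, m, s)
  "ssvtsqtq" → prefix "s" already present; 7 new (s, v, t, s, q, t, q)
  "mtmqvmvqs" → prefix "m" already present; 8 new (t, m, q, v, m, v, q, s)
  "vsmvqqm" → prefix "v" already present; 6 new (s, m, v, q, q, m)
  "vqsqmmvmt" → prefix "v" already present; 8 new (q, s, q, m, m, v, m, t)
  "qtsvvm" → 6 new (q, t, s, v, v, m)
  "qvsqqvqsmqq" → prefix "q" already present; 10 new (v, s, q, q, v, q, s, m, q, q)
  "tsmvtvs" → 7 new (t, s, m, v, t, v, s)
  "qsstmsmqtqt" → prefix "q" already present; 10 new (s, s, t, m, s, m, q, t, q, t)
  "mmqtqqmsq" → prefix "m" already present; 8 new (m, q, t, q, q, m, s, q)
  "vvsmvqmt" → prefix "v" already present; 7 new (v, s, m, v, q, m, t)
  "qstsmt" → prefix "qs" already present; 4 new (t, s, m, t)
  "mtsqvvmm" → prefix "mt" already present; 6 new (s, q, v, v, m, m)
  "vmsvvvsvst" → prefix "vm" already present; 8 new (s, v, v, v, s, v, s, t)
  "mvmq" → prefix "m" already present; 3 new (v, m, q)
  "sttmqvmsmm" → prefix "s" already present; 9 new (t, t, m, q, v, m, s, m, m)
  "tqsvmtm" → prefix "t" already present; 6 new (q, s, v, m, t, m)
Total nodes = 10 + 7 + 5 + 6 + 3 + 7 + 8 + 6 + 8 + 6 + 10 + 7 + 10 + 8 + 7 + 4 + 6 + 8 + 3 + 9 + 6 = 144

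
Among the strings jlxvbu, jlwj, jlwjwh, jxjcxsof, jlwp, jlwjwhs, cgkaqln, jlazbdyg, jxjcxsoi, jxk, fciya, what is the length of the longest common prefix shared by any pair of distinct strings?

Look for the deepest trie node that still has at least two words in its subtree.
"jxjcxsof" and "jxjcxsoi" agree on "jxjcxso" (7 characters) before diverging; nothing deeper is shared.
Longest shared-prefix length: 7

7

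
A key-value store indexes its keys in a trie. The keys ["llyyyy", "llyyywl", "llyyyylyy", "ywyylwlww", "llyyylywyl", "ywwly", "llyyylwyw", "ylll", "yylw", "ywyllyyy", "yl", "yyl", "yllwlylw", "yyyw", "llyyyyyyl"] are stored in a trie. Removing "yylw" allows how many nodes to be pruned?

1

A node on "yylw"'s path can go only if nothing else ends at it or branches off below it.
The suffix "w" (1 node) is used only by "yylw"; "yyl" is itself a stored word, so pruning stops there.
Nodes removed: 1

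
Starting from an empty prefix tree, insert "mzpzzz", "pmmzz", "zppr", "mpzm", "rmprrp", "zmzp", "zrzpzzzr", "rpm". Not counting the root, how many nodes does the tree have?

36

Trie structure (* marks end of a word):
(root)
├─ m
│  ├─ p
│  │  └─ z
│  │     └─ m *
│  └─ z
│     └─ p
│        └─ z
│           └─ z
│              └─ z *
├─ p
│  └─ m
│     └─ m
│        └─ z
│           └─ z *
├─ r
│  ├─ m
│  │  └─ p
│  │     └─ r
│  │        └─ r
│  │           └─ p *
│  └─ p
│     └─ m *
└─ z
   ├─ m
   │  └─ z
   │     └─ p *
   ├─ p
   │  └─ p
   │     └─ r *
   └─ r
      └─ z
         └─ p
            └─ z
               └─ z
                  └─ z
                     └─ r *
Counting every labelled node above: 36.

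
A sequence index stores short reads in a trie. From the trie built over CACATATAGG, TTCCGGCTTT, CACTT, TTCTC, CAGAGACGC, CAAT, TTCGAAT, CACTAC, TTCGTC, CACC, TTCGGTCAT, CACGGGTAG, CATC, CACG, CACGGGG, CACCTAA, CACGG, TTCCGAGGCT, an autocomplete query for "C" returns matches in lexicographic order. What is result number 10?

CACTT

DFS of the "C" subtree visits, in order: "CAAT", "CACATATAGG", "CACC", "CACCTAA", "CACG", "CACGG", "CACGGGG", "CACGGGTAG", "CACTAC", "CACTT", "CAGAGACGC", "CATC"
The 10th is CACTT.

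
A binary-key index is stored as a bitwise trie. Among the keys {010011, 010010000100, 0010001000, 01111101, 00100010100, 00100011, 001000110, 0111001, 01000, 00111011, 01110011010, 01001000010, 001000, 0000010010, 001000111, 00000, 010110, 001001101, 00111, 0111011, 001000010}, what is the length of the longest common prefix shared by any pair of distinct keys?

11

The deepest shared node is where two words last agree before diverging.
"01001000010" and "010010000100" agree on "01001000010" (11 characters) before diverging; nothing deeper is shared.
Longest shared-prefix length: 11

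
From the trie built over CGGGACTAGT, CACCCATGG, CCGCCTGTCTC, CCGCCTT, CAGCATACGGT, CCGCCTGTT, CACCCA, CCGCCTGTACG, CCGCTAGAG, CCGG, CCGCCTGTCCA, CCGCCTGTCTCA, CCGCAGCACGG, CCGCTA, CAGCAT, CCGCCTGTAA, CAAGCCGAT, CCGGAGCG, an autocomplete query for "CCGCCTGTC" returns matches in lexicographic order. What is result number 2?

Filter for "CCGCCTGTC…" and sort: "CCGCCTGTCCA", "CCGCCTGTCTC", "CCGCCTGTCTCA"
Position 2: CCGCCTGTCTC

CCGCCTGTCTC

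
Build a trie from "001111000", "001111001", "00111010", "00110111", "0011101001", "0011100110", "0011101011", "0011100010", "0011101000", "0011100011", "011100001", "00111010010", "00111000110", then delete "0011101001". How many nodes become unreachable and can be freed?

After clearing the end-marker at "0011101001", prune upward until reaching a node still needed by another word.
Every node on "0011101001" is still needed (e.g. by "00111010010"), so nothing is freed.
Nodes removed: 0

0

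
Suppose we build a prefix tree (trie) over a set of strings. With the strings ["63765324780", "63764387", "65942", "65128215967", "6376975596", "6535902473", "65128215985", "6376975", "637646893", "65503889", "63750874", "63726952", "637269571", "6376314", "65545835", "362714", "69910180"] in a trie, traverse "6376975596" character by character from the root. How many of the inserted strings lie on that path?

Traverse "6376975596" character by character; count nodes along the way that are marked as word ends.
Prefixes of the query that are stored words: "6376975", "6376975596"
Count: 2

2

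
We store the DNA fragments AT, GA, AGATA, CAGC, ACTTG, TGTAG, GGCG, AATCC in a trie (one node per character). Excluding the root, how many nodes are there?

28

Count nodes per top-level branch (shared prefixes stored once):
  'A'-branch (AATCC, ACTTG, AGATA, AT): 14 nodes
  'C'-branch (CAGC): 4 nodes
  'G'-branch (GA, GGCG): 5 nodes
  'T'-branch (TGTAG): 5 nodes
Sum: 28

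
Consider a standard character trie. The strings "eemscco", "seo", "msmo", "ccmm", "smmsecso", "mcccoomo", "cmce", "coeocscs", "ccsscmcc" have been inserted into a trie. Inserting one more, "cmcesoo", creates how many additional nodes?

3

The longest prefix of "cmcesoo" already in the trie is "cmce" (length 4).
New nodes needed: |"cmcesoo"| − 4 = 7 − 4 = 3.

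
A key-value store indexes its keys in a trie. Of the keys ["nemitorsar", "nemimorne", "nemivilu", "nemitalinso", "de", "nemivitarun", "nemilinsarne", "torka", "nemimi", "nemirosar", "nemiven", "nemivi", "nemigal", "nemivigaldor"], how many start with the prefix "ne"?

Filter for entries beginning with "ne":
Matches: "nemigal", "nemilinsarne", "nemimi", "nemimorne", "nemirosar", "nemitalinso", "nemitorsar", "nemiven", "nemivi", "nemivigaldor", "nemivilu", "nemivitarun"
Count: 12

12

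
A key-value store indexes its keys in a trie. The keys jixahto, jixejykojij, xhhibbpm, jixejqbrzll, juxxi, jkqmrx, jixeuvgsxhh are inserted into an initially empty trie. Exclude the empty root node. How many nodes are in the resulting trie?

Insert word by word; a character creates a node only if that edge doesn't already exist:
  "jixahto" → 7 new (j, i, x, a, h, t, o)
  "jixejykojij" → prefix "jix" already present; 8 new (e, j, y, k, o, j, i, j)
  "xhhibbpm" → 8 new (x, h, h, i, b, b, p, m)
  "jixejqbrzll" → prefix "jixej" already present; 6 new (q, b, r, z, l, l)
  "juxxi" → prefix "j" already present; 4 new (u, x, x, i)
  "jkqmrx" → prefix "j" already present; 5 new (k, q, m, r, x)
  "jixeuvgsxhh" → prefix "jixe" already present; 7 new (u, v, g, s, x, h, h)
Total nodes = 7 + 8 + 8 + 6 + 4 + 5 + 7 = 45

45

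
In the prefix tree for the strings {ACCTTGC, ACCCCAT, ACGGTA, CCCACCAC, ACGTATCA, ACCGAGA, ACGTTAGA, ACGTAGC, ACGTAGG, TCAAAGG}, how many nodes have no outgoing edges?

10

A leaf is a node with no children — equivalently, the end of a word that is not a proper prefix of any other stored word.
Those words: "ACCCCAT", "ACCGAGA", "ACCTTGC", "ACGGTA", "ACGTAGC", "ACGTAGG", "ACGTATCA", "ACGTTAGA", "CCCACCAC", "TCAAAGG"
Leaf count: 10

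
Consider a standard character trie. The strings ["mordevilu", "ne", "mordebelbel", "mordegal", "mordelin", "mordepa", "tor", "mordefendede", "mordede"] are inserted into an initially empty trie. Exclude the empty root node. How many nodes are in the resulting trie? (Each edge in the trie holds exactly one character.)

Count nodes per top-level branch (shared prefixes stored once):
  'm'-branch (mordebelbel, mordede, mordefendede, mordegal, mordelin, mordepa, mordevilu): 32 nodes
  'n'-branch (ne): 2 nodes
  't'-branch (tor): 3 nodes
Sum: 37

37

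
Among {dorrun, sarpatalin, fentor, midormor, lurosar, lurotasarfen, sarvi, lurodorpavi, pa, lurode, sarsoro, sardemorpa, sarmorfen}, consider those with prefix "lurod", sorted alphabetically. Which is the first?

lurode

Words with prefix "lurod", in lexicographic order: "lurode", "lurodorpavi"
Position 1: lurode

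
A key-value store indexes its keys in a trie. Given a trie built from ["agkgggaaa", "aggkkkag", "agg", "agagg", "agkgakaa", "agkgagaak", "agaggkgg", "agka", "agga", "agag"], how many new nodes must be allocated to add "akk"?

2

Walking "akk" from the root, the first 1 characters ("a") follow existing edges; "k" is the first miss.
New nodes needed: |"akk"| − 1 = 3 − 1 = 2.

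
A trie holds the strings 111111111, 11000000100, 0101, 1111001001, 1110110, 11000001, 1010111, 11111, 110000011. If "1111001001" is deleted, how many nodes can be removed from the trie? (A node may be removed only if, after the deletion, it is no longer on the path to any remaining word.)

A node on "1111001001"'s path can go only if nothing else ends at it or branches off below it.
The suffix "001001" (6 nodes) is used only by "1111001001"; the node for "1111" still has the child "1", so pruning stops there.
Nodes removed: 6

6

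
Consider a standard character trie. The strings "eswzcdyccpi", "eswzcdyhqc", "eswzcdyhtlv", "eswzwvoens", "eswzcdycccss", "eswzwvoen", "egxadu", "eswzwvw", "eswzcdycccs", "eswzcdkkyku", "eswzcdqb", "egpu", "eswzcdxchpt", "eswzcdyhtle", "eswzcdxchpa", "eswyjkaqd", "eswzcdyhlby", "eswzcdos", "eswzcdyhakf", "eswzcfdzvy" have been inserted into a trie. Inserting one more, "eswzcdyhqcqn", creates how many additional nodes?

"eswzcdyhqc" is already a path in the trie; the remaining "qn" must be added.
New nodes needed: |"eswzcdyhqcqn"| − 10 = 12 − 10 = 2.

2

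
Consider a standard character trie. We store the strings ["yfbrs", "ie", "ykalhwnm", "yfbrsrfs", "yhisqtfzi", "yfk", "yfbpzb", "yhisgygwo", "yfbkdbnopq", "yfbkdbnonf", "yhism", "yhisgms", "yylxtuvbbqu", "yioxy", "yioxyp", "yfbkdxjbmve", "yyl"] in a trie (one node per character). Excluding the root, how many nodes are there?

67

Insert word by word; a character creates a node only if that edge doesn't already exist:
  "yfbrs" → 5 new (y, f, b, r, s)
  "ie" → 2 new (i, e)
  "ykalhwnm" → prefix "y" already present; 7 new (k, a, l, h, w, n, m)
  "yfbrsrfs" → prefix "yfbrs" already present; 3 new (r, f, s)
  "yhisqtfzi" → prefix "y" already present; 8 new (h, i, s, q, t, f, z, i)
  "yfk" → prefix "yf" already present; 1 new (k)
  "yfbpzb" → prefix "yfb" already present; 3 new (p, z, b)
  "yhisgygwo" → prefix "yhis" already present; 5 new (g, y, g, w, o)
  "yfbkdbnopq" → prefix "yfb" already present; 7 new (k, d, b, n, o, p, q)
  "yfbkdbnonf" → prefix "yfbkdbno" already present; 2 new (n, f)
  "yhism" → prefix "yhis" already present; 1 new (m)
  "yhisgms" → prefix "yhisg" already present; 2 new (m, s)
  "yylxtuvbbqu" → prefix "y" already present; 10 new (y, l, x, t, u, v, b, b, q, u)
  "yioxy" → prefix "y" already present; 4 new (i, o, x, y)
  "yioxyp" → prefix "yioxy" already present; 1 new (p)
  "yfbkdxjbmve" → prefix "yfbkd" already present; 6 new (x, j, b, m, v, e)
  "yyl" → prefix "yyl" already present; 0 new (none)
Total nodes = 5 + 2 + 7 + 3 + 8 + 1 + 3 + 5 + 7 + 2 + 1 + 2 + 10 + 4 + 1 + 6 + 0 = 67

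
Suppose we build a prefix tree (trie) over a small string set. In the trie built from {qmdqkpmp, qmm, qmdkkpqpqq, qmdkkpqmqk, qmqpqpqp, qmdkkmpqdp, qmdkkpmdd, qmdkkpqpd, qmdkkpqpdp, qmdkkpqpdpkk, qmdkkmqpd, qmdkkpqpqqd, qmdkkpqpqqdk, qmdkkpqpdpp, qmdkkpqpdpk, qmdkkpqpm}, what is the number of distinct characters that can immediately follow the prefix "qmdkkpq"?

2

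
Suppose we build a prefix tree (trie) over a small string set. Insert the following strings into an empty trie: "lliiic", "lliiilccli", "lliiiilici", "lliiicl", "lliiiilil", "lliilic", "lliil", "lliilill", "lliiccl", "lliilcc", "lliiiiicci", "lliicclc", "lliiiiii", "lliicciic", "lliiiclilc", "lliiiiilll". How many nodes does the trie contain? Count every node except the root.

43

Insert word by word; a character creates a node only if that edge doesn't already exist:
  "lliiic" → 6 new (l, l, i, i, i, c)
  "lliiilccli" → prefix "lliii" already present; 5 new (l, c, c, l, i)
  "lliiiilici" → prefix "lliii" already present; 5 new (i, l, i, c, i)
  "lliiicl" → prefix "lliiic" already present; 1 new (l)
  "lliiiilil" → prefix "lliiiili" already present; 1 new (l)
  "lliilic" → prefix "llii" already present; 3 new (l, i, c)
  "lliil" → prefix "lliil" already present; 0 new (none)
  "lliilill" → prefix "lliili" already present; 2 new (l, l)
  "lliiccl" → prefix "llii" already present; 3 new (c, c, l)
  "lliilcc" → prefix "lliil" already present; 2 new (c, c)
  "lliiiiicci" → prefix "lliiii" already present; 4 new (i, c, c, i)
  "lliicclc" → prefix "lliiccl" already present; 1 new (c)
  "lliiiiii" → prefix "lliiiii" already present; 1 new (i)
  "lliicciic" → prefix "lliicc" already present; 3 new (i, i, c)
  "lliiiclilc" → prefix "lliiicl" already present; 3 new (i, l, c)
  "lliiiiilll" → prefix "lliiiii" already present; 3 new (l, l, l)
Total nodes = 6 + 5 + 5 + 1 + 1 + 3 + 0 + 2 + 3 + 2 + 4 + 1 + 1 + 3 + 3 + 3 = 43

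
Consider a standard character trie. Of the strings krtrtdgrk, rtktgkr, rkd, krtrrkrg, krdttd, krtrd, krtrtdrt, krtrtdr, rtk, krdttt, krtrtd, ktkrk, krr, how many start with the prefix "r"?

Filter for entries beginning with "r":
Matches: "rkd", "rtk", "rtktgkr"
Count: 3

3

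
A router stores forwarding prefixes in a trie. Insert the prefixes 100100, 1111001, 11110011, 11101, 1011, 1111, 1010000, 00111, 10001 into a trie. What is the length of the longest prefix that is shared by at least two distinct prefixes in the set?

The deepest shared node is where two words last agree before diverging.
"1111001" and "11110011" agree on "1111001" (7 characters) before diverging; nothing deeper is shared.
Longest shared-prefix length: 7

7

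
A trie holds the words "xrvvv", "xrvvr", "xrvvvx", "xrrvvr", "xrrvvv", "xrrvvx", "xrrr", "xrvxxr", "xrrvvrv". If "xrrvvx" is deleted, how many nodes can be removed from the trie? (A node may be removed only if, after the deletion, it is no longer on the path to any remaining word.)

Walk "xrrvvx" from the leaf back toward the root, removing each node that no remaining word uses.
The suffix "x" (1 node) is used only by "xrrvvx"; the node for "xrrvv" still has the child "r", so pruning stops there.
Nodes removed: 1

1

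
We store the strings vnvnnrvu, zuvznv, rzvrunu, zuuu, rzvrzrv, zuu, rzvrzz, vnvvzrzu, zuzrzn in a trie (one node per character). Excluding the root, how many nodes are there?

Trie structure (* marks end of a word):
(root)
├─ r
│  └─ z
│     └─ v
│        └─ r
│           ├─ u
│           │  └─ n
│           │     └─ u *
│           └─ z
│              ├─ r
│              │  └─ v *
│              └─ z *
├─ v
│  └─ n
│     └─ v
│        ├─ n
│        │  └─ n
│        │     └─ r
│        │        └─ v
│        │           └─ u *
│        └─ v
│           └─ z
│              └─ r
│                 └─ z
│                    └─ u *
└─ z
   └─ u
      ├─ u *
      │  └─ u *
      ├─ v
      │  └─ z
      │     └─ n
      │        └─ v *
      └─ z
         └─ r
            └─ z
               └─ n *
Counting every labelled node above: 36.

36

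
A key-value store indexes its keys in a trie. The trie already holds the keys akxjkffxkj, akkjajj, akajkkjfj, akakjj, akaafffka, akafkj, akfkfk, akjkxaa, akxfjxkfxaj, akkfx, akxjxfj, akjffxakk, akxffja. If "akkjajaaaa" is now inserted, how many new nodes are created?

Walking "akkjajaaaa" from the root, the first 6 characters ("akkjaj") follow existing edges; "a" is the first miss.
New nodes needed: |"akkjajaaaa"| − 6 = 10 − 6 = 4.

4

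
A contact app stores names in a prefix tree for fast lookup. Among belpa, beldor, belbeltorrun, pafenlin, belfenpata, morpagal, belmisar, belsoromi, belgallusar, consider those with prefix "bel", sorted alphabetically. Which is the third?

Words with prefix "bel", in lexicographic order: "belbeltorrun", "beldor", "belfenpata", "belgallusar", "belmisar", "belpa", "belsoromi"
The 3rd is belfenpata.

belfenpata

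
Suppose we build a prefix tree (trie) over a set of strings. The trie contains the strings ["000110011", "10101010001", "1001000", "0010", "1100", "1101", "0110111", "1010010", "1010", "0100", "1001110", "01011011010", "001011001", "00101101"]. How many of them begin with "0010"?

Walk to "0010"; the words in its subtree are exactly those with that prefix.
Matches: "0010", "001011001", "00101101"
Count: 3

3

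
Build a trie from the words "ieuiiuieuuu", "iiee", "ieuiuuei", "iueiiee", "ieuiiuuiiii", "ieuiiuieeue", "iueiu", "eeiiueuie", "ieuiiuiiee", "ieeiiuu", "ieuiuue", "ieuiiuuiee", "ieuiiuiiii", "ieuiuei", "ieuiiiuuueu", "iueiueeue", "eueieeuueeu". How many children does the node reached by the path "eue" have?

The children of the "eue" node are the distinct next characters among strings starting with "eue".
Characters that immediately follow "eue" among the stored strings: {i}.
That node has 1 child edge.

1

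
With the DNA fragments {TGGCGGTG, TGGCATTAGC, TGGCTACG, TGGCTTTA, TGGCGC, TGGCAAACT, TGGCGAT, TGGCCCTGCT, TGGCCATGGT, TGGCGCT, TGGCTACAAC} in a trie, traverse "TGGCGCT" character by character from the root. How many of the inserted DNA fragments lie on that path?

2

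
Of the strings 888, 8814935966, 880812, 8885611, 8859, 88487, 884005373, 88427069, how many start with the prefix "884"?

3

Traverse to the node for "884", then collect every word in that subtree.
Matches: "884005373", "88427069", "88487"
Count: 3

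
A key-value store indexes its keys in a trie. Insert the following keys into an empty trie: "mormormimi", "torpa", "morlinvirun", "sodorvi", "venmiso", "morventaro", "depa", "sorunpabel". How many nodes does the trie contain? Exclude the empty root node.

56

Trace insertions, counting only characters that open a new branch:
  "mormormimi" → 10 new (m, o, r, m, o, r, m, i, m, i)
  "torpa" → 5 new (t, o, r, p, a)
  "morlinvirun" → prefix "mor" already present; 8 new (l, i, n, v, i, r, u, n)
  "sodorvi" → 7 new (s, o, d, o, r, v, i)
  "venmiso" → 7 new (v, e, n, m, i, s, o)
  "morventaro" → prefix "mor" already present; 7 new (v, e, n, t, a, r, o)
  "depa" → 4 new (d, e, p, a)
  "sorunpabel" → prefix "so" already present; 8 new (r, u, n, p, a, b, e, l)
Total nodes = 10 + 5 + 8 + 7 + 7 + 7 + 4 + 8 = 56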